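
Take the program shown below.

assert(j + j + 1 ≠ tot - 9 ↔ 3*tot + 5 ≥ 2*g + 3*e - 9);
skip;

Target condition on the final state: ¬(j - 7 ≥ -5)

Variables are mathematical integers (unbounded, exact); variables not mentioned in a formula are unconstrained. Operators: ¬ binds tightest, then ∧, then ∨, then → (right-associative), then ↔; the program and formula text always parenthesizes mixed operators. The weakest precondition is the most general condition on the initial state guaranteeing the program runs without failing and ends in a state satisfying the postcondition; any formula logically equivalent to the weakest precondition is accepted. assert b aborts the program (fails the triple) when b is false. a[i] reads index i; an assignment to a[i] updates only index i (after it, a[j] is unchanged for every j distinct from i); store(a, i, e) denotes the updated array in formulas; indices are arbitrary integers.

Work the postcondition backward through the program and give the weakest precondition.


Working backward. After the program, the postcondition ¬(j - 7 ≥ -5) must hold; in canonical form it is ¬(j ≥ 2).
Before skip: ¬(j ≥ 2)
Before assert j + j + 1 ≠ tot - 9 ↔ 3*tot + 5 ≥ 2*g + 3*e - 9: (2*j ≠ tot - 10 ↔ 3*tot ≥ 3*e + 2*g - 14) ∧ (¬(j ≥ 2))
Answer: WP = (2*j ≠ tot - 10 ↔ 3*tot ≥ 3*e + 2*g - 14) ∧ (¬(j ≥ 2))


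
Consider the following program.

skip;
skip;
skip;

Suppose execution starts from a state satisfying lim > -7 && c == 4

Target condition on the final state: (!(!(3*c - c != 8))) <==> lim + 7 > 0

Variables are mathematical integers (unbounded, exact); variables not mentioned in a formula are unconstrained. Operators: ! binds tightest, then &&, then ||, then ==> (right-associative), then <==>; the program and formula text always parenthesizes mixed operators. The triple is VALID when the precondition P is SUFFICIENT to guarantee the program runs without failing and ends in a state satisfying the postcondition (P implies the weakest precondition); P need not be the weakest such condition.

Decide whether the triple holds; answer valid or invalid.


Working backward. After the program, the postcondition (!(!(3*c - c != 8))) <==> lim + 7 > 0 must hold; in canonical form it is 2*c != 8 <==> lim > -7.
Before skip: 2*c != 8 <==> lim > -7
Before skip: 2*c != 8 <==> lim > -7
Before skip: 2*c != 8 <==> lim > -7
The weakest precondition is 2*c != 8 <==> lim > -7.
Check whether lim > -7 && c == 4 implies it.
Countermodel: at the initial state c = 4, lim = -6, the precondition holds but the weakest precondition fails.
Answer: invalid


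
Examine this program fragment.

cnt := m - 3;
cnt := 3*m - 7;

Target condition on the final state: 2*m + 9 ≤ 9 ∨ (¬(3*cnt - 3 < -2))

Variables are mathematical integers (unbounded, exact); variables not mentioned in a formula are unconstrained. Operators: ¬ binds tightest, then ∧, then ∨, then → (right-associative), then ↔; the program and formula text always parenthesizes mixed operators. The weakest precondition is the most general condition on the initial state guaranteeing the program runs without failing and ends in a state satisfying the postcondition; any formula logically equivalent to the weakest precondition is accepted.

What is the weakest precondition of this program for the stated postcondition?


Working backward. After the program, the postcondition 2*m + 9 ≤ 9 ∨ (¬(3*cnt - 3 < -2)) must hold; in canonical form it is 2*m ≤ 0 ∨ (¬(3*cnt < 1)).
Before cnt := 3*m - 7: 2*m ≤ 0 ∨ (¬(9*m < 22))
Before cnt := m - 3: 2*m ≤ 0 ∨ (¬(9*m < 22))
Answer: WP = 2*m ≤ 0 ∨ (¬(9*m < 22))


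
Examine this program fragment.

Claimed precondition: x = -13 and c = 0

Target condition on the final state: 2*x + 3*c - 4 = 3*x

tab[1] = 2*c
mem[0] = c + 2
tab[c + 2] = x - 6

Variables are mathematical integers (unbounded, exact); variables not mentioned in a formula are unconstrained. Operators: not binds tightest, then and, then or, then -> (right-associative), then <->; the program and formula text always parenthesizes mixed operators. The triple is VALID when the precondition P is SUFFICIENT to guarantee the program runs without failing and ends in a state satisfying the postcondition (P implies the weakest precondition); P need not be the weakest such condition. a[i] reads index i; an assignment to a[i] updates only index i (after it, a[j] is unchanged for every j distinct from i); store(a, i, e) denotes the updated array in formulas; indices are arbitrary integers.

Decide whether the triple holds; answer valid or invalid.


Working backward. After the program, the postcondition 2*x + 3*c - 4 = 3*x must hold; in canonical form it is 3*c = x + 4.
Before tab[c + 2] := x - 6: 3*c = x + 4
Before mem[0] := c + 2: 3*c = x + 4
Before tab[1] := 2*c: 3*c = x + 4
The weakest precondition is 3*c = x + 4.
Check whether x = -13 and c = 0 implies it.
Countermodel: at the initial state c = 0, x = -13, the precondition holds but the weakest precondition fails.
Answer: invalid


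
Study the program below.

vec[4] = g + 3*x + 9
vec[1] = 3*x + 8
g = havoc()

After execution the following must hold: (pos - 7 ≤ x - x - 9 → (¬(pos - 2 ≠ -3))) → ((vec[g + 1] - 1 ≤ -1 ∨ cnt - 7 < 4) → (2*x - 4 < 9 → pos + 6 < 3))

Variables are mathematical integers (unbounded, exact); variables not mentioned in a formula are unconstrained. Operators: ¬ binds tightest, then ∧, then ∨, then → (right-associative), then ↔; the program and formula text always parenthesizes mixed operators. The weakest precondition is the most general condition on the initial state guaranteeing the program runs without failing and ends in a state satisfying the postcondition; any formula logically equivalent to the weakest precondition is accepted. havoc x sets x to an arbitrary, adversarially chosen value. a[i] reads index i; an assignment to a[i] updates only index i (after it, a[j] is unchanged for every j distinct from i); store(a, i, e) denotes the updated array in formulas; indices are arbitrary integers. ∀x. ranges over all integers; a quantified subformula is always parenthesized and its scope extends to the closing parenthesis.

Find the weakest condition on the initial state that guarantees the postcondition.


Working backward. After the program, the postcondition (pos - 7 ≤ x - x - 9 → (¬(pos - 2 ≠ -3))) → ((vec[g + 1] - 1 ≤ -1 ∨ cnt - 7 < 4) → (2*x - 4 < 9 → pos + 6 < 3)) must hold; in canonical form it is (pos ≤ -2 → (¬(pos ≠ -1))) → ((vec[g + 1] ≤ 0 ∨ cnt < 11) → (2*x < 13 → pos < -3)).
Before havoc g: ∀g_1. ((pos ≤ -2 → (¬(pos ≠ -1))) → ((vec[g_1 + 1] ≤ 0 ∨ cnt < 11) → (2*x < 13 → pos < -3)))
Before vec[1] := 3*x + 8: ∀g_1. ((pos ≤ -2 → (¬(pos ≠ -1))) → ((store(vec, 1, 3*x + 8)[g_1 + 1] ≤ 0 ∨ cnt < 11) → (2*x < 13 → pos < -3)))
Before vec[4] := g + 3*x + 9: ∀g_1. ((pos ≤ -2 → (¬(pos ≠ -1))) → ((store(store(vec, 4, g + 3*x + 9), 1, 3*x + 8)[g_1 + 1] ≤ 0 ∨ cnt < 11) → (2*x < 13 → pos < -3)))
Answer: WP = ∀g_1. ((pos ≤ -2 → (¬(pos ≠ -1))) → ((store(store(vec, 4, g + 3*x + 9), 1, 3*x + 8)[g_1 + 1] ≤ 0 ∨ cnt < 11) → (2*x < 13 → pos < -3)))


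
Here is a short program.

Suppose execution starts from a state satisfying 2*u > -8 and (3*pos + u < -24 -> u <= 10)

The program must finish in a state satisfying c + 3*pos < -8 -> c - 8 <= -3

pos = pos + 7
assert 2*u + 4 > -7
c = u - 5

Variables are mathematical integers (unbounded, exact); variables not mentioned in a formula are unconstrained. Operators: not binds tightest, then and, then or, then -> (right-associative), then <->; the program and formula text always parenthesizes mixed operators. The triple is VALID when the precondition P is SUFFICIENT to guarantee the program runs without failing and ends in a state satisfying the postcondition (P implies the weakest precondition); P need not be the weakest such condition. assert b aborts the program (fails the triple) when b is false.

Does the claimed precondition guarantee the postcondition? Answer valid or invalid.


Working backward. After the program, the postcondition c + 3*pos < -8 -> c - 8 <= -3 must hold; in canonical form it is c + 3*pos < -8 -> c <= 5.
Before c := u - 5: 3*pos + u < -3 -> u <= 10
Before assert 2*u + 4 > -7: 2*u > -11 and (3*pos + u < -3 -> u <= 10)
Before pos := pos + 7: 2*u > -11 and (3*pos + u < -24 -> u <= 10)
The weakest precondition is 2*u > -11 and (3*pos + u < -24 -> u <= 10).
Check whether 2*u > -8 and (3*pos + u < -24 -> u <= 10) implies it.
Every state satisfying the precondition satisfies the weakest precondition: the implication holds.
Answer: valid


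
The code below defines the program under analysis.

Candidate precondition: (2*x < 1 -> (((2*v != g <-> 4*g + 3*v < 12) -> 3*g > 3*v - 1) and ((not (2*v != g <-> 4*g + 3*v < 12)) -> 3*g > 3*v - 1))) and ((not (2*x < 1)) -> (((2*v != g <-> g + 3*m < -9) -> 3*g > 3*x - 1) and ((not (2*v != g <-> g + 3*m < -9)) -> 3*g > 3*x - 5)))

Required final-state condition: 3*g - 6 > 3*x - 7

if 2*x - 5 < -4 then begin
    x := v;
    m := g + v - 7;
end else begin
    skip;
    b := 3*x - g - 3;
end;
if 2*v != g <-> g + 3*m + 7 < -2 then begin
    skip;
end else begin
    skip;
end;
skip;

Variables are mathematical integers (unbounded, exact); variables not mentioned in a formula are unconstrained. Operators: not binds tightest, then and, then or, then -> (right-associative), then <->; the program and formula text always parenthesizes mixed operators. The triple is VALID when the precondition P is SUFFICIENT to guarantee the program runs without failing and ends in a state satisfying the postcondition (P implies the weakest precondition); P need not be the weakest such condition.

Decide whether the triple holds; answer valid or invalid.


Working backward. After the program, the postcondition 3*g - 6 > 3*x - 7 must hold; in canonical form it is 3*g > 3*x - 1.
Before skip: 3*g > 3*x - 1
Then branch requires 3*g > 3*x - 1; else branch requires 3*g > 3*x - 1.
Before the if: ((2*v != g <-> g + 3*m < -9) -> 3*g > 3*x - 1) and ((not (2*v != g <-> g + 3*m < -9)) -> 3*g > 3*x - 1)
Then branch requires ((2*v != g <-> 4*g + 3*v < 12) -> 3*g > 3*v - 1) and ((not (2*v != g <-> 4*g + 3*v < 12)) -> 3*g > 3*v - 1); else branch requires ((2*v != g <-> g + 3*m < -9) -> 3*g > 3*x - 1) and ((not (2*v != g <-> g + 3*m < -9)) -> 3*g > 3*x - 1).
Before the if: (2*x < 1 -> (((2*v != g <-> 4*g + 3*v < 12) -> 3*g > 3*v - 1) and ((not (2*v != g <-> 4*g + 3*v < 12)) -> 3*g > 3*v - 1))) and ((not (2*x < 1)) -> (((2*v != g <-> g + 3*m < -9) -> 3*g > 3*x - 1) and ((not (2*v != g <-> g + 3*m < -9)) -> 3*g > 3*x - 1)))
The weakest precondition is (2*x < 1 -> (((2*v != g <-> 4*g + 3*v < 12) -> 3*g > 3*v - 1) and ((not (2*v != g <-> 4*g + 3*v < 12)) -> 3*g > 3*v - 1))) and ((not (2*x < 1)) -> (((2*v != g <-> g + 3*m < -9) -> 3*g > 3*x - 1) and ((not (2*v != g <-> g + 3*m < -9)) -> 3*g > 3*x - 1))).
Check whether (2*x < 1 -> (((2*v != g <-> 4*g + 3*v < 12) -> 3*g > 3*v - 1) and ((not (2*v != g <-> 4*g + 3*v < 12)) -> 3*g > 3*v - 1))) and ((not (2*x < 1)) -> (((2*v != g <-> g + 3*m < -9) -> 3*g > 3*x - 1) and ((not (2*v != g <-> g + 3*m < -9)) -> 3*g > 3*x - 5))) implies it.
Countermodel: at the initial state g = 0, m = -4, v = 0, x = 1, the precondition holds but the weakest precondition fails.
Answer: invalid


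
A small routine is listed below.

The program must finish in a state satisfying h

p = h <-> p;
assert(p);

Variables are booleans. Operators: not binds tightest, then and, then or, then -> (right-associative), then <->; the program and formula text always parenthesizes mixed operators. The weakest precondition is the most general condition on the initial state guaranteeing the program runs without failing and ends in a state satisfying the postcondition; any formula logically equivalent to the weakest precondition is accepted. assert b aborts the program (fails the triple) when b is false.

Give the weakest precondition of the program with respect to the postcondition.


Working backward. After the program, h must hold.
Before assert p: p and h
Before p := h <-> p: (h <-> p) and h
Answer: WP = (h <-> p) and h


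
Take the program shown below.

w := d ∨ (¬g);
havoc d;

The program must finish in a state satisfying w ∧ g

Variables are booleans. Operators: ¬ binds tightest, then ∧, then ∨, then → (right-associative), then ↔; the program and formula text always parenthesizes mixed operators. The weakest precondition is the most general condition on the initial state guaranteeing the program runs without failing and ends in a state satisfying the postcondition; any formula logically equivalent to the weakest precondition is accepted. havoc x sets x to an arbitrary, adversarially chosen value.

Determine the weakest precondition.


Working backward. After the program, w ∧ g must hold.
Before havoc d: w ∧ g
Before w := d ∨ (¬g): (d ∨ (¬g)) ∧ g
Answer: WP = (d ∨ (¬g)) ∧ g


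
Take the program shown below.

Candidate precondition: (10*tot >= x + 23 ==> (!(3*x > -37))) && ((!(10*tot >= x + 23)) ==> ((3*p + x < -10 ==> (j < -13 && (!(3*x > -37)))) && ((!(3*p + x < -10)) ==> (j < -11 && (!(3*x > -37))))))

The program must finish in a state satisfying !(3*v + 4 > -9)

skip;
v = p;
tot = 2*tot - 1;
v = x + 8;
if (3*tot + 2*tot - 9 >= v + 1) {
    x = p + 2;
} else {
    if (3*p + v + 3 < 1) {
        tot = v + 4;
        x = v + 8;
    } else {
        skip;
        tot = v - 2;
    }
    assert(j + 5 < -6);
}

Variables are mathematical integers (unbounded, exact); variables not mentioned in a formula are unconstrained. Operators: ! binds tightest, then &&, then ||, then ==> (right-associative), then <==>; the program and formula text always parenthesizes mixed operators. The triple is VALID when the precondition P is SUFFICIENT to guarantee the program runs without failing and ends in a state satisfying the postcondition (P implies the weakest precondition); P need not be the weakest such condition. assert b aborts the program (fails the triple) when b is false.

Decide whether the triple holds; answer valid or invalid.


Working backward. After the program, the postcondition !(3*v + 4 > -9) must hold; in canonical form it is !(3*v > -13).
Then branch requires !(3*v > -13); else branch requires (3*p + v < -2 ==> (j < -11 && (!(3*v > -13)))) && ((!(3*p + v < -2)) ==> (j < -11 && (!(3*v > -13)))).
Before the if: (5*tot >= v + 10 ==> (!(3*v > -13))) && ((!(5*tot >= v + 10)) ==> ((3*p + v < -2 ==> (j < -11 && (!(3*v > -13)))) && ((!(3*p + v < -2)) ==> (j < -11 && (!(3*v > -13))))))
Before v := x + 8: (5*tot >= x + 18 ==> (!(3*x > -37))) && ((!(5*tot >= x + 18)) ==> ((3*p + x < -10 ==> (j < -11 && (!(3*x > -37)))) && ((!(3*p + x < -10)) ==> (j < -11 && (!(3*x > -37))))))
Before tot := 2*tot - 1: (10*tot >= x + 23 ==> (!(3*x > -37))) && ((!(10*tot >= x + 23)) ==> ((3*p + x < -10 ==> (j < -11 && (!(3*x > -37)))) && ((!(3*p + x < -10)) ==> (j < -11 && (!(3*x > -37))))))
Before v := p: (10*tot >= x + 23 ==> (!(3*x > -37))) && ((!(10*tot >= x + 23)) ==> ((3*p + x < -10 ==> (j < -11 && (!(3*x > -37)))) && ((!(3*p + x < -10)) ==> (j < -11 && (!(3*x > -37))))))
Before skip: (10*tot >= x + 23 ==> (!(3*x > -37))) && ((!(10*tot >= x + 23)) ==> ((3*p + x < -10 ==> (j < -11 && (!(3*x > -37)))) && ((!(3*p + x < -10)) ==> (j < -11 && (!(3*x > -37))))))
The weakest precondition is (10*tot >= x + 23 ==> (!(3*x > -37))) && ((!(10*tot >= x + 23)) ==> ((3*p + x < -10 ==> (j < -11 && (!(3*x > -37)))) && ((!(3*p + x < -10)) ==> (j < -11 && (!(3*x > -37)))))).
Check whether (10*tot >= x + 23 ==> (!(3*x > -37))) && ((!(10*tot >= x + 23)) ==> ((3*p + x < -10 ==> (j < -13 && (!(3*x > -37)))) && ((!(3*p + x < -10)) ==> (j < -11 && (!(3*x > -37)))))) implies it.
Every state satisfying the precondition satisfies the weakest precondition: the implication holds.
Answer: valid


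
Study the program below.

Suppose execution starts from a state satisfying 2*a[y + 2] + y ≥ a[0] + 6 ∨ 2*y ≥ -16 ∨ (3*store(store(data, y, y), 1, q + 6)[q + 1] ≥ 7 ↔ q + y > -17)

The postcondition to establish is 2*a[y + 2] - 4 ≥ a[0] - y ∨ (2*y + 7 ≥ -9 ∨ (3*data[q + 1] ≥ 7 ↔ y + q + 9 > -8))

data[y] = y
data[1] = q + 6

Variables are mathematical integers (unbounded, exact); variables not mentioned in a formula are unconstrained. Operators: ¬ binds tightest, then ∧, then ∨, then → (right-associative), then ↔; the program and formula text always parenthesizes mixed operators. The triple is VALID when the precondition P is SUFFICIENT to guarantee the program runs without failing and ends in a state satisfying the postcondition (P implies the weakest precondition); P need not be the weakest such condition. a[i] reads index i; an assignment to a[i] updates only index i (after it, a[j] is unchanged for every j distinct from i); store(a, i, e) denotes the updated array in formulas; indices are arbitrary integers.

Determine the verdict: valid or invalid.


Working backward. After the program, the postcondition 2*a[y + 2] - 4 ≥ a[0] - y ∨ (2*y + 7 ≥ -9 ∨ (3*data[q + 1] ≥ 7 ↔ y + q + 9 > -8)) must hold; in canonical form it is 2*a[y + 2] + y ≥ a[0] + 4 ∨ 2*y ≥ -16 ∨ (3*data[q + 1] ≥ 7 ↔ q + y > -17).
Before data[1] := q + 6: 2*a[y + 2] + y ≥ a[0] + 4 ∨ 2*y ≥ -16 ∨ (3*store(data, 1, q + 6)[q + 1] ≥ 7 ↔ q + y > -17)
Before data[y] := y: 2*a[y + 2] + y ≥ a[0] + 4 ∨ 2*y ≥ -16 ∨ (3*store(store(data, y, y), 1, q + 6)[q + 1] ≥ 7 ↔ q + y > -17)
The weakest precondition is 2*a[y + 2] + y ≥ a[0] + 4 ∨ 2*y ≥ -16 ∨ (3*store(store(data, y, y), 1, q + 6)[q + 1] ≥ 7 ↔ q + y > -17).
Check whether 2*a[y + 2] + y ≥ a[0] + 6 ∨ 2*y ≥ -16 ∨ (3*store(store(data, y, y), 1, q + 6)[q + 1] ≥ 7 ↔ q + y > -17) implies it.
Every state satisfying the precondition satisfies the weakest precondition: the implication holds.
Answer: valid


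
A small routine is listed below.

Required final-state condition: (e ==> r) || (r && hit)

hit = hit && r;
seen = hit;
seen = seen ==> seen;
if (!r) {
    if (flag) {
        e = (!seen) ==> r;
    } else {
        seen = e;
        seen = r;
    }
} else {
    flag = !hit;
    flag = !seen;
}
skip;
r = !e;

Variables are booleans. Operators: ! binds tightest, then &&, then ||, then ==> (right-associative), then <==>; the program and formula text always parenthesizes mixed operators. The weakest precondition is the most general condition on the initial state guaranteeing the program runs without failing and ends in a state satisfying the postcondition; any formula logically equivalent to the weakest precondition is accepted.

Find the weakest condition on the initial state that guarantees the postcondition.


Working backward. After the program, (e ==> r) || (r && hit) must hold.
Before r := !e: (e ==> (!e)) || ((!e) && hit)
Before skip: (e ==> (!e)) || ((!e) && hit)
Then branch requires (flag ==> ((((!seen) ==> r) ==> (!((!seen) ==> r))) || ((!((!seen) ==> r)) && hit))) && ((!flag) ==> ((e ==> (!e)) || ((!e) && hit))); else branch requires (e ==> (!e)) || ((!e) && hit).
Before the if: ((!r) ==> ((flag ==> ((((!seen) ==> r) ==> (!((!seen) ==> r))) || ((!((!seen) ==> r)) && hit))) && ((!flag) ==> ((e ==> (!e)) || ((!e) && hit))))) && (r ==> ((e ==> (!e)) || ((!e) && hit)))
Before seen := seen ==> seen: ((!r) ==> ((!flag) && ((!flag) ==> ((e ==> (!e)) || ((!e) && hit))))) && (r ==> ((e ==> (!e)) || ((!e) && hit)))
Before seen := hit: ((!r) ==> ((!flag) && ((!flag) ==> ((e ==> (!e)) || ((!e) && hit))))) && (r ==> ((e ==> (!e)) || ((!e) && hit)))
Before hit := hit && r: ((!r) ==> ((!flag) && ((!flag) ==> ((e ==> (!e)) || ((!e) && hit && r))))) && (r ==> ((e ==> (!e)) || ((!e) && hit && r)))
Answer: WP = ((!r) ==> ((!flag) && ((!flag) ==> ((e ==> (!e)) || ((!e) && hit && r))))) && (r ==> ((e ==> (!e)) || ((!e) && hit && r)))


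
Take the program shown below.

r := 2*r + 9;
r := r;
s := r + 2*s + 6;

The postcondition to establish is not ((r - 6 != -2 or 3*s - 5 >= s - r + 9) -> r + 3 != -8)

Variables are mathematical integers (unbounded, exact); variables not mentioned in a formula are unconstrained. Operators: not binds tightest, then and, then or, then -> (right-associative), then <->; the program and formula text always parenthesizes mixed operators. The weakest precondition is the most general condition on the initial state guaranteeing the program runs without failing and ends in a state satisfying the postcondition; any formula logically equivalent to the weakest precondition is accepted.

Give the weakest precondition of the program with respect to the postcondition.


Working backward. After the program, the postcondition not ((r - 6 != -2 or 3*s - 5 >= s - r + 9) -> r + 3 != -8) must hold; in canonical form it is not ((r != 4 or r + 2*s >= 14) -> r != -11).
Before s := r + 2*s + 6: not ((r != 4 or 3*r + 4*s >= 2) -> r != -11)
Before r := r: not ((r != 4 or 3*r + 4*s >= 2) -> r != -11)
Before r := 2*r + 9: not ((2*r != -5 or 6*r + 4*s >= -25) -> 2*r != -20)
Answer: WP = not ((2*r != -5 or 6*r + 4*s >= -25) -> 2*r != -20)


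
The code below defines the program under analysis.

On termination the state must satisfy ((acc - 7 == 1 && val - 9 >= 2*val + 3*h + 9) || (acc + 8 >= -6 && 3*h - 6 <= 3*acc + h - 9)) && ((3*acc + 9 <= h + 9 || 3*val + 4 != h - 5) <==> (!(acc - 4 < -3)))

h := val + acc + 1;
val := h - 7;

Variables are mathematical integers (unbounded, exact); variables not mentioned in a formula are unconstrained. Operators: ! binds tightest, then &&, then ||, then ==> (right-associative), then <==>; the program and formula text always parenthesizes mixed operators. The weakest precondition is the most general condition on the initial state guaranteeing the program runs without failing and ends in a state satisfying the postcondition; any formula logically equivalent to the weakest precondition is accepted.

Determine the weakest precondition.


Working backward. After the program, the postcondition ((acc - 7 == 1 && val - 9 >= 2*val + 3*h + 9) || (acc + 8 >= -6 && 3*h - 6 <= 3*acc + h - 9)) && ((3*acc + 9 <= h + 9 || 3*val + 4 != h - 5) <==> (!(acc - 4 < -3))) must hold; in canonical form it is ((acc == 8 && 3*h + val <= -18) || (acc >= -14 && 2*h <= 3*acc - 3)) && ((3*acc <= h || 3*val != h - 9) <==> (!(acc < 1))).
Before val := h - 7: ((acc == 8 && 4*h <= -11) || (acc >= -14 && 2*h <= 3*acc - 3)) && ((3*acc <= h || 2*h != 12) <==> (!(acc < 1)))
Before h := val + acc + 1: ((acc == 8 && 4*acc + 4*val <= -15) || (acc >= -14 && 2*val <= acc - 5)) && ((2*acc <= val + 1 || 2*acc + 2*val != 10) <==> (!(acc < 1)))
Answer: WP = ((acc == 8 && 4*acc + 4*val <= -15) || (acc >= -14 && 2*val <= acc - 5)) && ((2*acc <= val + 1 || 2*acc + 2*val != 10) <==> (!(acc < 1)))


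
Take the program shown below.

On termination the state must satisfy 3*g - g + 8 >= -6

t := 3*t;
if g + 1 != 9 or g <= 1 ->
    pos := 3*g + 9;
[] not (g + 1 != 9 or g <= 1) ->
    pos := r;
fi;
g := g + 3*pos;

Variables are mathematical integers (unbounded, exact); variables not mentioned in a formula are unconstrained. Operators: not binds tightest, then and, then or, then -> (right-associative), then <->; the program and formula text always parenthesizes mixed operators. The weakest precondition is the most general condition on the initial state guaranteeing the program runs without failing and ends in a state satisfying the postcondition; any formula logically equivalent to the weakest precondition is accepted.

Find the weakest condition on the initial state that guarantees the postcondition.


Working backward. After the program, the postcondition 3*g - g + 8 >= -6 must hold; in canonical form it is 2*g >= -14.
Before g := g + 3*pos: 2*g + 6*pos >= -14
Then branch requires 20*g >= -68; else branch requires 2*g + 6*r >= -14.
Before the if: ((g != 8 or g <= 1) -> 20*g >= -68) and ((not (g != 8 or g <= 1)) -> 2*g + 6*r >= -14)
Before t := 3*t: ((g != 8 or g <= 1) -> 20*g >= -68) and ((not (g != 8 or g <= 1)) -> 2*g + 6*r >= -14)
Answer: WP = ((g != 8 or g <= 1) -> 20*g >= -68) and ((not (g != 8 or g <= 1)) -> 2*g + 6*r >= -14)


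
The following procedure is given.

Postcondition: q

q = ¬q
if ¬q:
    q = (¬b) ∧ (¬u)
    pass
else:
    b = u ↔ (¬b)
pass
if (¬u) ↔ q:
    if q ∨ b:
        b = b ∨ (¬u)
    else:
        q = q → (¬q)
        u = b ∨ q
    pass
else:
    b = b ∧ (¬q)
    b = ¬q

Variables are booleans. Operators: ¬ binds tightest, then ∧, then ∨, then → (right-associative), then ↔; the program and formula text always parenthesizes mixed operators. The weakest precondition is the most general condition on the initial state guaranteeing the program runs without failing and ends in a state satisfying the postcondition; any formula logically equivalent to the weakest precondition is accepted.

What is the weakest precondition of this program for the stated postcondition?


Working backward. After the program, q must hold.
Then branch requires ((q ∨ b) → q) ∧ ((¬(q ∨ b)) → (q → (¬q))); else branch requires q.
Before the if: (((¬u) ↔ q) → (((q ∨ b) → q) ∧ ((¬(q ∨ b)) → (q → (¬q))))) ∧ ((¬((¬u) ↔ q)) → q)
Before skip: (((¬u) ↔ q) → (((q ∨ b) → q) ∧ ((¬(q ∨ b)) → (q → (¬q))))) ∧ ((¬((¬u) ↔ q)) → q)
Then branch requires (((¬u) ↔ ((¬b) ∧ (¬u))) → (((((¬b) ∧ (¬u)) ∨ b) → ((¬b) ∧ (¬u))) ∧ ((¬(((¬b) ∧ (¬u)) ∨ b)) → (((¬b) ∧ (¬u)) → (¬((¬b) ∧ (¬u))))))) ∧ ((¬((¬u) ↔ ((¬b) ∧ (¬u)))) → ((¬b) ∧ (¬u))); else branch requires (((¬u) ↔ q) → (((q ∨ (u ↔ (¬b))) → q) ∧ ((¬(q ∨ (u ↔ (¬b)))) → (q → (¬q))))) ∧ ((¬((¬u) ↔ q)) → q).
Before the if: ((¬q) → ((((¬u) ↔ ((¬b) ∧ (¬u))) → (((((¬b) ∧ (¬u)) ∨ b) → ((¬b) ∧ (¬u))) ∧ ((¬(((¬b) ∧ (¬u)) ∨ b)) → (((¬b) ∧ (¬u)) → (¬((¬b) ∧ (¬u))))))) ∧ ((¬((¬u) ↔ ((¬b) ∧ (¬u)))) → ((¬b) ∧ (¬u))))) ∧ (q → ((((¬u) ↔ q) → (((q ∨ (u ↔ (¬b))) → q) ∧ ((¬(q ∨ (u ↔ (¬b)))) → (q → (¬q))))) ∧ ((¬((¬u) ↔ q)) → q)))
Before q := ¬q: (q → ((((¬u) ↔ ((¬b) ∧ (¬u))) → (((((¬b) ∧ (¬u)) ∨ b) → ((¬b) ∧ (¬u))) ∧ ((¬(((¬b) ∧ (¬u)) ∨ b)) → (((¬b) ∧ (¬u)) → (¬((¬b) ∧ (¬u))))))) ∧ ((¬((¬u) ↔ ((¬b) ∧ (¬u)))) → ((¬b) ∧ (¬u))))) ∧ ((¬q) → ((((¬u) ↔ (¬q)) → ((((¬q) ∨ (u ↔ (¬b))) → (¬q)) ∧ ((¬((¬q) ∨ (u ↔ (¬b)))) → ((¬q) → q)))) ∧ ((¬((¬u) ↔ (¬q))) → (¬q))))
Answer: WP = (q → ((((¬u) ↔ ((¬b) ∧ (¬u))) → (((((¬b) ∧ (¬u)) ∨ b) → ((¬b) ∧ (¬u))) ∧ ((¬(((¬b) ∧ (¬u)) ∨ b)) → (((¬b) ∧ (¬u)) → (¬((¬b) ∧ (¬u))))))) ∧ ((¬((¬u) ↔ ((¬b) ∧ (¬u)))) → ((¬b) ∧ (¬u))))) ∧ ((¬q) → ((((¬u) ↔ (¬q)) → ((((¬q) ∨ (u ↔ (¬b))) → (¬q)) ∧ ((¬((¬q) ∨ (u ↔ (¬b)))) → ((¬q) → q)))) ∧ ((¬((¬u) ↔ (¬q))) → (¬q))))


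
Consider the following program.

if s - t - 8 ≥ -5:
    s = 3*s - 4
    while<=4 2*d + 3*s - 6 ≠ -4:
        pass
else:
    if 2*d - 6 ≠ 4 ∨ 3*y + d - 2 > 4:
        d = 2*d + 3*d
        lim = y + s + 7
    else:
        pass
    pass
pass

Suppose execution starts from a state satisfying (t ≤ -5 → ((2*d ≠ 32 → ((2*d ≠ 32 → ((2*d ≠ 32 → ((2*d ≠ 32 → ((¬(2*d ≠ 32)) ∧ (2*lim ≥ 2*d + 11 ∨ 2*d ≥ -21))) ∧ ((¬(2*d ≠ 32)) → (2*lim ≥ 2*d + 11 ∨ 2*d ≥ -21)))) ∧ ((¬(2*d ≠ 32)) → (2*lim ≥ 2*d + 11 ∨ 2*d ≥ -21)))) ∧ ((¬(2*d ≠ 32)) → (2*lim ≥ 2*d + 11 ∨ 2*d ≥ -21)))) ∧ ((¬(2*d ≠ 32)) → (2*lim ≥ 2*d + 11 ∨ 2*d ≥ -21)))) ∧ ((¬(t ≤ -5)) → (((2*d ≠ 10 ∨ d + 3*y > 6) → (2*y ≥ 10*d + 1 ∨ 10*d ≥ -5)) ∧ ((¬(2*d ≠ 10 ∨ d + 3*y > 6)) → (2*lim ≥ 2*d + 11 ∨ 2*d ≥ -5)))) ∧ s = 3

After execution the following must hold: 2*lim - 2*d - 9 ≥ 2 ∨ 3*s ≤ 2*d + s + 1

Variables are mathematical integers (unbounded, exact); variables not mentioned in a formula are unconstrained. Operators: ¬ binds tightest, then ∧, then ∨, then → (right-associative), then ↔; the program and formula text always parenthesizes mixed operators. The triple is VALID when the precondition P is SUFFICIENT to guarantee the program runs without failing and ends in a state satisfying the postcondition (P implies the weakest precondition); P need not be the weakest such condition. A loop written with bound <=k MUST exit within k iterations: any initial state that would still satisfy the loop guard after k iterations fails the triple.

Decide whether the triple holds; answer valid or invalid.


Working backward. After the program, the postcondition 2*lim - 2*d - 9 ≥ 2 ∨ 3*s ≤ 2*d + s + 1 must hold; in canonical form it is 2*lim ≥ 2*d + 11 ∨ 2*s ≤ 2*d + 1.
Before skip: 2*lim ≥ 2*d + 11 ∨ 2*s ≤ 2*d + 1
Then branch requires (2*d + 9*s ≠ 14 → ((2*d + 9*s ≠ 14 → ((2*d + 9*s ≠ 14 → ((2*d + 9*s ≠ 14 → ((¬(2*d + 9*s ≠ 14)) ∧ (2*lim ≥ 2*d + 11 ∨ 6*s ≤ 2*d + 9))) ∧ ((¬(2*d + 9*s ≠ 14)) → (2*lim ≥ 2*d + 11 ∨ 6*s ≤ 2*d + 9)))) ∧ ((¬(2*d + 9*s ≠ 14)) → (2*lim ≥ 2*d + 11 ∨ 6*s ≤ 2*d + 9)))) ∧ ((¬(2*d + 9*s ≠ 14)) → (2*lim ≥ 2*d + 11 ∨ 6*s ≤ 2*d + 9)))) ∧ ((¬(2*d + 9*s ≠ 14)) → (2*lim ≥ 2*d + 11 ∨ 6*s ≤ 2*d + 9)); else branch requires ((2*d ≠ 10 ∨ d + 3*y > 6) → (2*s + 2*y ≥ 10*d - 3 ∨ 2*s ≤ 10*d + 1)) ∧ ((¬(2*d ≠ 10 ∨ d + 3*y > 6)) → (2*lim ≥ 2*d + 11 ∨ 2*s ≤ 2*d + 1)).
Before the if: (s ≥ t + 3 → ((2*d + 9*s ≠ 14 → ((2*d + 9*s ≠ 14 → ((2*d + 9*s ≠ 14 → ((2*d + 9*s ≠ 14 → ((¬(2*d + 9*s ≠ 14)) ∧ (2*lim ≥ 2*d + 11 ∨ 6*s ≤ 2*d + 9))) ∧ ((¬(2*d + 9*s ≠ 14)) → (2*lim ≥ 2*d + 11 ∨ 6*s ≤ 2*d + 9)))) ∧ ((¬(2*d + 9*s ≠ 14)) → (2*lim ≥ 2*d + 11 ∨ 6*s ≤ 2*d + 9)))) ∧ ((¬(2*d + 9*s ≠ 14)) → (2*lim ≥ 2*d + 11 ∨ 6*s ≤ 2*d + 9)))) ∧ ((¬(2*d + 9*s ≠ 14)) → (2*lim ≥ 2*d + 11 ∨ 6*s ≤ 2*d + 9)))) ∧ ((¬(s ≥ t + 3)) → (((2*d ≠ 10 ∨ d + 3*y > 6) → (2*s + 2*y ≥ 10*d - 3 ∨ 2*s ≤ 10*d + 1)) ∧ ((¬(2*d ≠ 10 ∨ d + 3*y > 6)) → (2*lim ≥ 2*d + 11 ∨ 2*s ≤ 2*d + 1))))
The weakest precondition is (s ≥ t + 3 → ((2*d + 9*s ≠ 14 → ((2*d + 9*s ≠ 14 → ((2*d + 9*s ≠ 14 → ((2*d + 9*s ≠ 14 → ((¬(2*d + 9*s ≠ 14)) ∧ (2*lim ≥ 2*d + 11 ∨ 6*s ≤ 2*d + 9))) ∧ ((¬(2*d + 9*s ≠ 14)) → (2*lim ≥ 2*d + 11 ∨ 6*s ≤ 2*d + 9)))) ∧ ((¬(2*d + 9*s ≠ 14)) → (2*lim ≥ 2*d + 11 ∨ 6*s ≤ 2*d + 9)))) ∧ ((¬(2*d + 9*s ≠ 14)) → (2*lim ≥ 2*d + 11 ∨ 6*s ≤ 2*d + 9)))) ∧ ((¬(2*d + 9*s ≠ 14)) → (2*lim ≥ 2*d + 11 ∨ 6*s ≤ 2*d + 9)))) ∧ ((¬(s ≥ t + 3)) → (((2*d ≠ 10 ∨ d + 3*y > 6) → (2*s + 2*y ≥ 10*d - 3 ∨ 2*s ≤ 10*d + 1)) ∧ ((¬(2*d ≠ 10 ∨ d + 3*y > 6)) → (2*lim ≥ 2*d + 11 ∨ 2*s ≤ 2*d + 1)))).
Check whether (t ≤ -5 → ((2*d ≠ 32 → ((2*d ≠ 32 → ((2*d ≠ 32 → ((2*d ≠ 32 → ((¬(2*d ≠ 32)) ∧ (2*lim ≥ 2*d + 11 ∨ 2*d ≥ -21))) ∧ ((¬(2*d ≠ 32)) → (2*lim ≥ 2*d + 11 ∨ 2*d ≥ -21)))) ∧ ((¬(2*d ≠ 32)) → (2*lim ≥ 2*d + 11 ∨ 2*d ≥ -21)))) ∧ ((¬(2*d ≠ 32)) → (2*lim ≥ 2*d + 11 ∨ 2*d ≥ -21)))) ∧ ((¬(2*d ≠ 32)) → (2*lim ≥ 2*d + 11 ∨ 2*d ≥ -21)))) ∧ ((¬(t ≤ -5)) → (((2*d ≠ 10 ∨ d + 3*y > 6) → (2*y ≥ 10*d + 1 ∨ 10*d ≥ -5)) ∧ ((¬(2*d ≠ 10 ∨ d + 3*y > 6)) → (2*lim ≥ 2*d + 11 ∨ 2*d ≥ -5)))) ∧ s = 3 implies it.
Countermodel: at the initial state d = 17, lim = 0, s = 3, t = 0, y = 1, the precondition holds but the weakest precondition fails.
Answer: invalid


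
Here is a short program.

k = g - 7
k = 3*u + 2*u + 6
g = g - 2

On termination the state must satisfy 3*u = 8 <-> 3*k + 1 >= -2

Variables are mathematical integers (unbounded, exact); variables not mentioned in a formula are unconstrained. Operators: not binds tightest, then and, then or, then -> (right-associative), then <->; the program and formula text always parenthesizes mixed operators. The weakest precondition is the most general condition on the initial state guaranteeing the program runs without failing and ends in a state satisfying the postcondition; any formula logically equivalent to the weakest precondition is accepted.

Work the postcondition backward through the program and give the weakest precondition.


Working backward. After the program, the postcondition 3*u = 8 <-> 3*k + 1 >= -2 must hold; in canonical form it is 3*u = 8 <-> 3*k >= -3.
Before g := g - 2: 3*u = 8 <-> 3*k >= -3
Before k := 3*u + 2*u + 6: 3*u = 8 <-> 15*u >= -21
Before k := g - 7: 3*u = 8 <-> 15*u >= -21
Answer: WP = 3*u = 8 <-> 15*u >= -21


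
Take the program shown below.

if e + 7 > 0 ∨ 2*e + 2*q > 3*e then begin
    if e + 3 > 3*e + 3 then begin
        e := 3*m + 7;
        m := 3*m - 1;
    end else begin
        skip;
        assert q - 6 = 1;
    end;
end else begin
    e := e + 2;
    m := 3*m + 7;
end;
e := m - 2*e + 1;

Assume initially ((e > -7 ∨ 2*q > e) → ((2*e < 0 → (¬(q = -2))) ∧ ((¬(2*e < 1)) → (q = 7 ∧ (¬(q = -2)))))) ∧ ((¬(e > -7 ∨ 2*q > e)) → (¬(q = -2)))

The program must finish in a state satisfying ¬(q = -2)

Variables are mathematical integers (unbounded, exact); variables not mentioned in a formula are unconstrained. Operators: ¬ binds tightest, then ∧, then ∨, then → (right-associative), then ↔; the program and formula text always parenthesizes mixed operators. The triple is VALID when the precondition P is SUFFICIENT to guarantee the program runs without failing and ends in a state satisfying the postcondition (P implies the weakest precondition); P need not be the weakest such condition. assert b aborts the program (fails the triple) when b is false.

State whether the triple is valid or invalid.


Working backward. After the program, ¬(q = -2) must hold.
Before e := m - 2*e + 1: ¬(q = -2)
Then branch requires (2*e < 0 → (¬(q = -2))) ∧ ((¬(2*e < 0)) → (q = 7 ∧ (¬(q = -2)))); else branch requires ¬(q = -2).
Before the if: ((e > -7 ∨ 2*q > e) → ((2*e < 0 → (¬(q = -2))) ∧ ((¬(2*e < 0)) → (q = 7 ∧ (¬(q = -2)))))) ∧ ((¬(e > -7 ∨ 2*q > e)) → (¬(q = -2)))
The weakest precondition is ((e > -7 ∨ 2*q > e) → ((2*e < 0 → (¬(q = -2))) ∧ ((¬(2*e < 0)) → (q = 7 ∧ (¬(q = -2)))))) ∧ ((¬(e > -7 ∨ 2*q > e)) → (¬(q = -2))).
Check whether ((e > -7 ∨ 2*q > e) → ((2*e < 0 → (¬(q = -2))) ∧ ((¬(2*e < 1)) → (q = 7 ∧ (¬(q = -2)))))) ∧ ((¬(e > -7 ∨ 2*q > e)) → (¬(q = -2))) implies it.
Countermodel: at the initial state e = 0, q = 8, the precondition holds but the weakest precondition fails.
Answer: invalid


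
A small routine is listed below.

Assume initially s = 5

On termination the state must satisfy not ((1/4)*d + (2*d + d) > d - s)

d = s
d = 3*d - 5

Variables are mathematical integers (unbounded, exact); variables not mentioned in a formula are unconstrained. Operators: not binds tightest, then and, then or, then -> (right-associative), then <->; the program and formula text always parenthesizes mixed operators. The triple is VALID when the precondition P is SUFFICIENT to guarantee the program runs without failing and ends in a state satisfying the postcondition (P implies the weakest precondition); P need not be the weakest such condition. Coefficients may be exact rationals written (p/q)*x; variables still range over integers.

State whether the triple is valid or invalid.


Working backward. After the program, the postcondition not ((1/4)*d + (2*d + d) > d - s) must hold; in canonical form it is not ((9/4)*d + s > 0).
Before d := 3*d - 5: not ((27/4)*d + s > 45/4)
Before d := s: not ((31/4)*s > 45/4)
The weakest precondition is not ((31/4)*s > 45/4).
Check whether s = 5 implies it.
Countermodel: at the initial state s = 5, the precondition holds but the weakest precondition fails.
Answer: invalid


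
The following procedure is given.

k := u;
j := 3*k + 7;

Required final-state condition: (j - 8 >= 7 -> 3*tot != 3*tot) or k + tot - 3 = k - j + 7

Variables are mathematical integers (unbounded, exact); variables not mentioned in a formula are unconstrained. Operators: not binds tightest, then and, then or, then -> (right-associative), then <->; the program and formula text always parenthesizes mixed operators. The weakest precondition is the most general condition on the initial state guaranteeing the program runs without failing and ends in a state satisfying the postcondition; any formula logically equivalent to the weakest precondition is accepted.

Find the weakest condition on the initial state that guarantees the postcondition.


Working backward. After the program, the postcondition (j - 8 >= 7 -> 3*tot != 3*tot) or k + tot - 3 = k - j + 7 must hold; in canonical form it is (not (j >= 15)) or j + tot = 10.
Before j := 3*k + 7: (not (3*k >= 8)) or 3*k + tot = 3
Before k := u: (not (3*u >= 8)) or tot + 3*u = 3
Answer: WP = (not (3*u >= 8)) or tot + 3*u = 3


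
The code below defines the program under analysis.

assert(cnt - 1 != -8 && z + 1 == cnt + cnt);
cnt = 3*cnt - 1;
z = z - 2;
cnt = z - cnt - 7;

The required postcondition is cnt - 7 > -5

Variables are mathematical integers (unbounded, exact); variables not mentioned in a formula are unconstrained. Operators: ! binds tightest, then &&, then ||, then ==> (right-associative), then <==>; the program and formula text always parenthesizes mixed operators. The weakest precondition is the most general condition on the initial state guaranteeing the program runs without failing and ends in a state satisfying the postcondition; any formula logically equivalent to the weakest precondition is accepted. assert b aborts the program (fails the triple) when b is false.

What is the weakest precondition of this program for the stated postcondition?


Working backward. After the program, the postcondition cnt - 7 > -5 must hold; in canonical form it is cnt > 2.
Before cnt := z - cnt - 7: z > cnt + 9
Before z := z - 2: z > cnt + 11
Before cnt := 3*cnt - 1: z > 3*cnt + 10
Before assert cnt - 1 != -8 && z + 1 == cnt + cnt: cnt != -7 && z == 2*cnt - 1 && z > 3*cnt + 10
Answer: WP = cnt != -7 && z == 2*cnt - 1 && z > 3*cnt + 10


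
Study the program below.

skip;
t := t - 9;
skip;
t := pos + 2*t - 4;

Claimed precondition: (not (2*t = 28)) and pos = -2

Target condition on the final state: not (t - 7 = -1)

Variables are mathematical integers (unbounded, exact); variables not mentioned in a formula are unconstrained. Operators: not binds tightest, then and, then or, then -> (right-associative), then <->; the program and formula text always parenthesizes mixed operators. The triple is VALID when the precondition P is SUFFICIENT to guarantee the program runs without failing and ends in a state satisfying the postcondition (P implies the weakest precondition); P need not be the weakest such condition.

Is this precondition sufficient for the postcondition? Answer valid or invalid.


Working backward. After the program, the postcondition not (t - 7 = -1) must hold; in canonical form it is not (t = 6).
Before t := pos + 2*t - 4: not (pos + 2*t = 10)
Before skip: not (pos + 2*t = 10)
Before t := t - 9: not (pos + 2*t = 28)
Before skip: not (pos + 2*t = 28)
The weakest precondition is not (pos + 2*t = 28).
Check whether (not (2*t = 28)) and pos = -2 implies it.
Countermodel: at the initial state pos = -2, t = 15, the precondition holds but the weakest precondition fails.
Answer: invalid


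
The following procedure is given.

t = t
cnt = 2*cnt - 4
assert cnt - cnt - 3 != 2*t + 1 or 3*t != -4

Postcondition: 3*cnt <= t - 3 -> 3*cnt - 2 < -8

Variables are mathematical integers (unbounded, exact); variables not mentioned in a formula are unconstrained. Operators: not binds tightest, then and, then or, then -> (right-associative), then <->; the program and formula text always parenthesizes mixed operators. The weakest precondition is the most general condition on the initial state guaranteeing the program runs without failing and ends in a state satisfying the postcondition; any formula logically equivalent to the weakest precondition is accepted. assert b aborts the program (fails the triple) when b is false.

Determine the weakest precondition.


Working backward. After the program, the postcondition 3*cnt <= t - 3 -> 3*cnt - 2 < -8 must hold; in canonical form it is 3*cnt <= t - 3 -> 3*cnt < -6.
Before assert cnt - cnt - 3 != 2*t + 1 or 3*t != -4: (2*t != -4 or 3*t != -4) and (3*cnt <= t - 3 -> 3*cnt < -6)
Before cnt := 2*cnt - 4: (2*t != -4 or 3*t != -4) and (6*cnt <= t + 9 -> 6*cnt < 6)
Before t := t: (2*t != -4 or 3*t != -4) and (6*cnt <= t + 9 -> 6*cnt < 6)
Answer: WP = (2*t != -4 or 3*t != -4) and (6*cnt <= t + 9 -> 6*cnt < 6)
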